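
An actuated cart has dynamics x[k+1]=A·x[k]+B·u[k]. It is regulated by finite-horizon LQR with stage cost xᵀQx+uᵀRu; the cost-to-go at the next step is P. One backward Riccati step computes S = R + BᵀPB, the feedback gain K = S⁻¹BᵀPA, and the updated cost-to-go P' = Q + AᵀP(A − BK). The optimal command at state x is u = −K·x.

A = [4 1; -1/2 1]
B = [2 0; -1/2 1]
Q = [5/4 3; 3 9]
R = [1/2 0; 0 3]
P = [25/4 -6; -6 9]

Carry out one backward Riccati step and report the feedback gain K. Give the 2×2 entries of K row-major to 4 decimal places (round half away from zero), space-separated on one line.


BᵀP = [15.5000 -16.5000; -6.0000 9.0000]
S = R + BᵀPB = [1/2 0; 0 3] + [39.2500 -16.5000; -16.5000 9.0000] = [39.7500 -16.5000; -16.5000 12.0000]
BᵀPA = [70.2500 -1.0000; -28.5000 3.0000]
K = S⁻¹·BᵀPA = [1.8205 0.1832; 0.1282 0.5018]
A−BK = [0.3590 0.6337; 0.2821 0.5897]
AᵀP(A−BK) = [2.0128 0.9359; 0.9359 1.9277]
P' = Q + AᵀP(A−BK) = [3.2628 3.9359; 3.9359 10.9277]
tr(P') = 14.1905

1.8205 0.1832 0.1282 0.5018


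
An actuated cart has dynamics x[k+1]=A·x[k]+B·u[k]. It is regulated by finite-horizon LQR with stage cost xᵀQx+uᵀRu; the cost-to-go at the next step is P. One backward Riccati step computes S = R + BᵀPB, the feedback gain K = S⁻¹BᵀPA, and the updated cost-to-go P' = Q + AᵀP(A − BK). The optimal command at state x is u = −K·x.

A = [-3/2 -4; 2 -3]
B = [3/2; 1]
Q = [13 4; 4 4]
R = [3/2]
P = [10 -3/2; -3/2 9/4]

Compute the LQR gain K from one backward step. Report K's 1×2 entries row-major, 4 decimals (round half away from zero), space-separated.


-0.9310 -2.4828

BᵀP = [13.5000 0.0000]
S = R + BᵀPB = [3/2] + [20.2500] = [21.7500]
BᵀPA = [-20.2500 -54.0000]
K = S⁻¹·BᵀPA = [-0.9310 -2.4828]
A−BK = [-0.1034 -0.2759; 2.9310 -0.5172]
AᵀP(A−BK) = [21.6466 1.4741; 1.4741 10.1810]
P' = Q + AᵀP(A−BK) = [34.6466 5.4741; 5.4741 14.1810]
tr(P') = 48.8276


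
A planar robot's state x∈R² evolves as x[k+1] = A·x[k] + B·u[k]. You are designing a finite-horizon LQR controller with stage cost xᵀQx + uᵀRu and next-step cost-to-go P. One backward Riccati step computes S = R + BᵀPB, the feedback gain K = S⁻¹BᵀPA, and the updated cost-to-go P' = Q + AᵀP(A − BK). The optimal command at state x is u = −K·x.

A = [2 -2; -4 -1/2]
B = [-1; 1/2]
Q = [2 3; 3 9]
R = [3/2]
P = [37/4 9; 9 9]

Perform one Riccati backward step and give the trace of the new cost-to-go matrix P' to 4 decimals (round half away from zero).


52.6719

BᵀP = [-4.7500 -4.5000]
S = R + BᵀPB = [3/2] + [2.5000] = [4.0000]
BᵀPA = [8.5000 11.7500]
K = S⁻¹·BᵀPA = [2.1250 2.9375]
A−BK = [4.1250 0.9375; -5.0625 -1.9688]
AᵀP(A−BK) = [18.9375 19.0313; 19.0313 22.7344]
P' = Q + AᵀP(A−BK) = [20.9375 22.0313; 22.0313 31.7344]
tr(P') = 52.6719


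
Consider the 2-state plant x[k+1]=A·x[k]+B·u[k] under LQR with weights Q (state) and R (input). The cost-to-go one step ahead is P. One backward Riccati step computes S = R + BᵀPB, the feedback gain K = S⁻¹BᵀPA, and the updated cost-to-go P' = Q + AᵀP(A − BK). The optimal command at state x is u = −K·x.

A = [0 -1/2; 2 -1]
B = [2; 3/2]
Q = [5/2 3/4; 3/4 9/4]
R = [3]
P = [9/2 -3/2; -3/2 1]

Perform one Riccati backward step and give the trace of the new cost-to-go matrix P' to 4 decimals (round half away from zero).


BᵀP = [6.7500 -1.5000]
S = R + BᵀPB = [3] + [11.2500] = [14.2500]
BᵀPA = [-3.0000 -1.8750]
K = S⁻¹·BᵀPA = [-0.2105 -0.1316]
A−BK = [0.4211 -0.2368; 2.3158 -0.8026]
AᵀP(A−BK) = [3.3684 -0.8947; -0.8947 0.3783]
P' = Q + AᵀP(A−BK) = [5.8684 -0.1447; -0.1447 2.6283]
tr(P') = 8.4967

8.4967


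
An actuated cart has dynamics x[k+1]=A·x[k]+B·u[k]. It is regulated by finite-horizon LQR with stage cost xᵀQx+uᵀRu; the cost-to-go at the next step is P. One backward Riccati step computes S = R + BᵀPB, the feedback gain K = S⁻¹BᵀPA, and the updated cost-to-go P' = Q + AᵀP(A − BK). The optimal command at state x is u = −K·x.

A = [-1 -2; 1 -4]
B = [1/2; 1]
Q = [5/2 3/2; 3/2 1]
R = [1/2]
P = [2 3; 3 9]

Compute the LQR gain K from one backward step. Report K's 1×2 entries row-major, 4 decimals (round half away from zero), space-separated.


0.5000 -3.8462

BᵀP = [4.0000 10.5000]
S = R + BᵀPB = [1/2] + [12.5000] = [13.0000]
BᵀPA = [6.5000 -50.0000]
K = S⁻¹·BᵀPA = [0.5000 -3.8462]
A−BK = [-1.2500 -0.0769; 0.5000 -0.1538]
AᵀP(A−BK) = [1.7500 -1.0000; -1.0000 7.6923]
P' = Q + AᵀP(A−BK) = [4.2500 0.5000; 0.5000 8.6923]
tr(P') = 12.9423


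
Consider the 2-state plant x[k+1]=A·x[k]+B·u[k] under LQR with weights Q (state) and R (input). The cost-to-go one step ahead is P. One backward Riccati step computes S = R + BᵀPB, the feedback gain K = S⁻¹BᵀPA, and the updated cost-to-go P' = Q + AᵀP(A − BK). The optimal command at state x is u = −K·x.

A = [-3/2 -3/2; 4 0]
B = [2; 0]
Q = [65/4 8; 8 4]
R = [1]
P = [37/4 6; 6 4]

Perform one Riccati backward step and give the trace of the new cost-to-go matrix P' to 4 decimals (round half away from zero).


BᵀP = [18.5000 12.0000]
S = R + BᵀPB = [1] + [37.0000] = [38.0000]
BᵀPA = [20.2500 -27.7500]
K = S⁻¹·BᵀPA = [0.5329 -0.7303]
A−BK = [-2.5658 -0.0395; 4.0000 0.0000]
AᵀP(A−BK) = [2.0214 -0.3997; -0.3997 0.5477]
P' = Q + AᵀP(A−BK) = [18.2714 7.6003; 7.6003 4.5477]
tr(P') = 22.8191

22.8191


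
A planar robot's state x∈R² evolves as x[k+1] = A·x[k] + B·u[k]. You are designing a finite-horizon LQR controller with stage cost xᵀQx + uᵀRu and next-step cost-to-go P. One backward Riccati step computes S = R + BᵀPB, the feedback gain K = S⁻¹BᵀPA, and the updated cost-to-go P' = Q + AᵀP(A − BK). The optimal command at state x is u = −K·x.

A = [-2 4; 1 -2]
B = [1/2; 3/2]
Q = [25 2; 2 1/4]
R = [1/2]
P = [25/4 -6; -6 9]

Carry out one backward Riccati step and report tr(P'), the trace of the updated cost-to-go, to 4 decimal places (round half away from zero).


BᵀP = [-5.8750 10.5000]
S = R + BᵀPB = [1/2] + [12.8125] = [13.3125]
BᵀPA = [22.2500 -44.5000]
K = S⁻¹·BᵀPA = [1.6714 -3.3427]
A−BK = [-2.8357 5.6714; -1.5070 3.0141]
AᵀP(A−BK) = [20.8122 -41.6244; -41.6244 83.2488]
P' = Q + AᵀP(A−BK) = [45.8122 -39.6244; -39.6244 83.4988]
tr(P') = 129.3110

129.3110


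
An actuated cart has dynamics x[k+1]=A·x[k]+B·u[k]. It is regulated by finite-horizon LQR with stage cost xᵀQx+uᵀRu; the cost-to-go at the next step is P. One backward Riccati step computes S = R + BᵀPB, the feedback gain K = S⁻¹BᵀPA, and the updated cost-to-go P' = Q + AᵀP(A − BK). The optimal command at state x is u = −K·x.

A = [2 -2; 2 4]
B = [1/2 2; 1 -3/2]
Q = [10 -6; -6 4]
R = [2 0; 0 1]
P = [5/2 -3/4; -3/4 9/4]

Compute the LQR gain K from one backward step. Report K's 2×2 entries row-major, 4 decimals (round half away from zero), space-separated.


1.2535 0.9335 0.2321 -1.4618

BᵀP = [0.5000 1.8750; 6.1250 -4.8750]
S = R + BᵀPB = [2 0; 0 1] + [2.1250 -1.8125; -1.8125 19.5625] = [4.1250 -1.8125; -1.8125 20.5625]
BᵀPA = [4.7500 6.5000; 2.5000 -31.7500]
K = S⁻¹·BᵀPA = [1.2535 0.9335; 0.2321 -1.4618]
A−BK = [0.9091 0.4569; 1.0946 0.8739]
AᵀP(A−BK) = [6.4658 4.2206; 4.2206 5.5206]
P' = Q + AᵀP(A−BK) = [16.4658 -1.7794; -1.7794 9.5206]
tr(P') = 25.9864


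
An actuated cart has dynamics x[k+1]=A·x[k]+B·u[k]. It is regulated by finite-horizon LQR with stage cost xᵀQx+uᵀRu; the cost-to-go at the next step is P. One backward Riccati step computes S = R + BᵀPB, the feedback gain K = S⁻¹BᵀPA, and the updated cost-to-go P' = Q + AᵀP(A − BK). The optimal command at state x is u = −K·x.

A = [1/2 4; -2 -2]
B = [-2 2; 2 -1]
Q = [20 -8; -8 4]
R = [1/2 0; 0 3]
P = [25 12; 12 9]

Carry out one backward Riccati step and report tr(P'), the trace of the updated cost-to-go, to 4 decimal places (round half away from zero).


BᵀP = [-26.0000 -6.0000; 38.0000 15.0000]
S = R + BᵀPB = [1/2 0; 0 3] + [40.0000 -46.0000; -46.0000 61.0000] = [40.5000 -46.0000; -46.0000 64.0000]
BᵀPA = [-1.0000 -92.0000; -11.0000 122.0000]
K = S⁻¹·BᵀPA = [-1.1975 -0.5798; -1.0326 1.4895]
A−BK = [0.1702 -0.1387; -0.6376 0.6492]
AᵀP(A−BK) = [5.6943 -6.1954; -6.1954 8.9370]
P' = Q + AᵀP(A−BK) = [25.6943 -14.1954; -14.1954 12.9370]
tr(P') = 38.6313

38.6313


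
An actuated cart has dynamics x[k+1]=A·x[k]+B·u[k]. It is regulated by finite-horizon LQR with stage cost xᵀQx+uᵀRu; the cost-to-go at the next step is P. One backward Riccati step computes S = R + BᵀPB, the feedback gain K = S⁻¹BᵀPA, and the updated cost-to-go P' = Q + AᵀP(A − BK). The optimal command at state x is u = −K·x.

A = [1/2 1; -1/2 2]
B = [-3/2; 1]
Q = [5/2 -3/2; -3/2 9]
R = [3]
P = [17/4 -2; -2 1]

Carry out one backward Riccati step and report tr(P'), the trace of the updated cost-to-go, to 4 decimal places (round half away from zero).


12.0982

BᵀP = [-8.3750 4.0000]
S = R + BᵀPB = [3] + [16.5625] = [19.5625]
BᵀPA = [-6.1875 -0.3750]
K = S⁻¹·BᵀPA = [-0.3163 -0.0192]
A−BK = [0.0256 0.9712; -0.1837 2.0192]
AᵀP(A−BK) = [0.3554 0.0064; 0.0064 0.2428]
P' = Q + AᵀP(A−BK) = [2.8554 -1.4936; -1.4936 9.2428]
tr(P') = 12.0982


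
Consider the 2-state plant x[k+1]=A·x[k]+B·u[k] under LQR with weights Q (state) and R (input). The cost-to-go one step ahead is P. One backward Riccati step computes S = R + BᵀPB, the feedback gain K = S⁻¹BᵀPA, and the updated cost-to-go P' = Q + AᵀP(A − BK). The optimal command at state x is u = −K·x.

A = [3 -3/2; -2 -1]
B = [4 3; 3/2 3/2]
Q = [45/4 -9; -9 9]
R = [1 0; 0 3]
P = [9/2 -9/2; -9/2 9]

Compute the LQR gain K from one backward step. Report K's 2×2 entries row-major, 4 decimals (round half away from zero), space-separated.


BᵀP = [11.2500 -4.5000; 6.7500 0.0000]
S = R + BᵀPB = [1 0; 0 3] + [38.2500 27.0000; 27.0000 20.2500] = [39.2500 27.0000; 27.0000 23.2500]
BᵀPA = [42.7500 -12.3750; 20.2500 -10.1250]
K = S⁻¹·BᵀPA = [2.4362 -0.0781; -1.9581 -0.3447]
A−BK = [-0.8703 -0.1532; -2.7171 -0.3657]
AᵀP(A−BK) = [66.0061 8.0715; 8.0715 1.1675]
P' = Q + AᵀP(A−BK) = [77.2561 -0.9285; -0.9285 10.1675]
tr(P') = 87.4236

2.4362 -0.0781 -1.9581 -0.3447


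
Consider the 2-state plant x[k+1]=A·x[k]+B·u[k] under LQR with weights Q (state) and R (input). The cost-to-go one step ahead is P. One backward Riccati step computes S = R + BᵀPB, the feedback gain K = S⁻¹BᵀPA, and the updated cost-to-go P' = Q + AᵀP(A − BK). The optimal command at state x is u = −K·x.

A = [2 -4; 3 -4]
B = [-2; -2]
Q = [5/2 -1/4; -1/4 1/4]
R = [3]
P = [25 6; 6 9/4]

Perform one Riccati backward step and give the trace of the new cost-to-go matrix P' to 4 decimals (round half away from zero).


BᵀP = [-62.0000 -16.5000]
S = R + BᵀPB = [3] + [157.0000] = [160.0000]
BᵀPA = [-173.5000 314.0000]
K = S⁻¹·BᵀPA = [-1.0844 1.9625]
A−BK = [-0.1688 -0.0750; 0.8313 -0.0750]
AᵀP(A−BK) = [4.1109 -6.5063; -6.5063 11.7750]
P' = Q + AᵀP(A−BK) = [6.6109 -6.7563; -6.7563 12.0250]
tr(P') = 18.6359

18.6359


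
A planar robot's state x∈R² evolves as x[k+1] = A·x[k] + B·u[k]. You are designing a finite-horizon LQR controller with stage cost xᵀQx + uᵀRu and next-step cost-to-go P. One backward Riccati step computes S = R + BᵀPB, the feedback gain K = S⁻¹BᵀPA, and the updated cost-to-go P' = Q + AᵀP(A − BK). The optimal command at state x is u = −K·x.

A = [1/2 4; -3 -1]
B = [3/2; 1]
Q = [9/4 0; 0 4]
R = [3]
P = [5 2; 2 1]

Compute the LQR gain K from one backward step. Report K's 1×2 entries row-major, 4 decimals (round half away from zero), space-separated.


BᵀP = [9.5000 4.0000]
S = R + BᵀPB = [3] + [18.2500] = [21.2500]
BᵀPA = [-7.2500 34.0000]
K = S⁻¹·BᵀPA = [-0.3412 1.6000]
A−BK = [1.0118 1.6000; -2.6588 -2.6000]
AᵀP(A−BK) = [1.7765 -0.4000; -0.4000 10.6000]
P' = Q + AᵀP(A−BK) = [4.0265 -0.4000; -0.4000 14.6000]
tr(P') = 18.6265

-0.3412 1.6000


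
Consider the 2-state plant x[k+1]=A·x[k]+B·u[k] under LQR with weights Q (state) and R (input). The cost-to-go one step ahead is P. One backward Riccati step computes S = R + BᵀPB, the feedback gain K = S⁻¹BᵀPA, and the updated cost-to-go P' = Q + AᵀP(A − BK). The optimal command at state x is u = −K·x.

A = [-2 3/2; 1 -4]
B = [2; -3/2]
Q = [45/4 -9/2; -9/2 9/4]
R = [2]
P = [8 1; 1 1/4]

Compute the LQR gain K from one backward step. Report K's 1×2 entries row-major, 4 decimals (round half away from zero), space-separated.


-0.9584 0.5339

BᵀP = [14.5000 1.6250]
S = R + BᵀPB = [2] + [26.5625] = [28.5625]
BᵀPA = [-27.3750 15.2500]
K = S⁻¹·BᵀPA = [-0.9584 0.5339]
A−BK = [-0.0832 0.4322; -0.4376 -3.1991]
AᵀP(A−BK) = [2.0131 -0.8840; -0.8840 1.8578]
P' = Q + AᵀP(A−BK) = [13.2631 -5.3840; -5.3840 4.1078]
tr(P') = 17.3709


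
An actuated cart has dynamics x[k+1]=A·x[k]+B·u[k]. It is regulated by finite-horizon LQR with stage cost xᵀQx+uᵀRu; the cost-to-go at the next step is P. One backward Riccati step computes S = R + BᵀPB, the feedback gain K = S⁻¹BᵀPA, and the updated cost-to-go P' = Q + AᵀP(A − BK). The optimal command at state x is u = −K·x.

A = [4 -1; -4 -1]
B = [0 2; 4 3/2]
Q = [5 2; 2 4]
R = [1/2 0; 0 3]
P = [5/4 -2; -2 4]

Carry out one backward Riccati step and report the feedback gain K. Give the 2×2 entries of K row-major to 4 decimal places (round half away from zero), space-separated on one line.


-1.5474 -0.1083 0.4758 -0.1267

BᵀP = [-8.0000 16.0000; -0.5000 2.0000]
S = R + BᵀPB = [1/2 0; 0 3] + [64.0000 8.0000; 8.0000 2.0000] = [64.5000 8.0000; 8.0000 5.0000]
BᵀPA = [-96.0000 -8.0000; -10.0000 -1.5000]
K = S⁻¹·BᵀPA = [-1.5474 -0.1083; 0.4758 -0.1267]
A−BK = [3.0484 -0.7466; 1.4758 -0.3767]
AᵀP(A−BK) = [4.2089 -0.6654; -0.6654 0.1934]
P' = Q + AᵀP(A−BK) = [9.2089 1.3346; 1.3346 4.1934]
tr(P') = 13.4023


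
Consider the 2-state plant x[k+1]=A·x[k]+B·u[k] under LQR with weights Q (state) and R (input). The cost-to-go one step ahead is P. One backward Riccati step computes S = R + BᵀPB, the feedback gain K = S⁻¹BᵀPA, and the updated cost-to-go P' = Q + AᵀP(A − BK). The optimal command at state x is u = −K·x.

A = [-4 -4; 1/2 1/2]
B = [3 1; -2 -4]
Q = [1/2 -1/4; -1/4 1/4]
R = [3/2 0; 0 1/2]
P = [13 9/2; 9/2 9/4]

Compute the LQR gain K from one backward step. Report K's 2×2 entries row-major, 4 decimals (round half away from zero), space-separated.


-1.5192 -1.5192 0.6396 0.6396

BᵀP = [30.0000 9.0000; -5.0000 -4.5000]
S = R + BᵀPB = [3/2 0; 0 1/2] + [72.0000 -6.0000; -6.0000 13.0000] = [73.5000 -6.0000; -6.0000 13.5000]
BᵀPA = [-115.5000 -115.5000; 17.7500 17.7500]
K = S⁻¹·BᵀPA = [-1.5192 -1.5192; 0.6396 0.6396]
A−BK = [-0.0820 -0.0820; 0.0200 0.0200]
AᵀP(A−BK) = [3.7400 3.7400; 3.7400 3.7400]
P' = Q + AᵀP(A−BK) = [4.2400 3.4900; 3.4900 3.9900]
tr(P') = 8.2301


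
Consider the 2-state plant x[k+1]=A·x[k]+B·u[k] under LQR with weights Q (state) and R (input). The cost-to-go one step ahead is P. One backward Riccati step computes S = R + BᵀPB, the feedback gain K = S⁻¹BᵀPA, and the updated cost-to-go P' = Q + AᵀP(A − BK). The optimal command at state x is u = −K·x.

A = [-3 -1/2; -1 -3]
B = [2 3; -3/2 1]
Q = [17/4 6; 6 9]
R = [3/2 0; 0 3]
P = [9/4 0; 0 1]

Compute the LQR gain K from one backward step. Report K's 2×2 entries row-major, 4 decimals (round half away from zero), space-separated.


BᵀP = [4.5000 -1.5000; 6.7500 1.0000]
S = R + BᵀPB = [3/2 0; 0 3] + [11.2500 12.0000; 12.0000 21.2500] = [12.7500 12.0000; 12.0000 24.2500]
BᵀPA = [-12.0000 2.2500; -21.2500 -6.3750]
K = S⁻¹·BᵀPA = [-0.2179 0.7934; -0.7684 -0.6555]
A−BK = [-0.2588 -0.1203; -0.5585 -1.1544]
AᵀP(A−BK) = [2.3053 1.9665; 1.9665 3.5985]
P' = Q + AᵀP(A−BK) = [6.5553 7.9665; 7.9665 12.5985]
tr(P') = 19.1538

-0.2179 0.7934 -0.7684 -0.6555


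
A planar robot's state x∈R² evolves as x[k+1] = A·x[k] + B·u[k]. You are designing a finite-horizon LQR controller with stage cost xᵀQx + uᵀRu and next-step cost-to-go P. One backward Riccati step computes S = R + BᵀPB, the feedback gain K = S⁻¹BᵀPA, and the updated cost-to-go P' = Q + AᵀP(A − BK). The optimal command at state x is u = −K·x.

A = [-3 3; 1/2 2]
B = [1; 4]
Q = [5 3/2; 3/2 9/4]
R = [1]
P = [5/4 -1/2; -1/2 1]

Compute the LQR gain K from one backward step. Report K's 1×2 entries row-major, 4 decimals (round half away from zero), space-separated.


BᵀP = [-0.7500 3.5000]
S = R + BᵀPB = [1] + [13.2500] = [14.2500]
BᵀPA = [4.0000 4.7500]
K = S⁻¹·BᵀPA = [0.2807 0.3333]
A−BK = [-3.2807 2.6667; -0.6228 0.6667]
AᵀP(A−BK) = [11.8772 -9.3333; -9.3333 7.6667]
P' = Q + AᵀP(A−BK) = [16.8772 -7.8333; -7.8333 9.9167]
tr(P') = 26.7939

0.2807 0.3333


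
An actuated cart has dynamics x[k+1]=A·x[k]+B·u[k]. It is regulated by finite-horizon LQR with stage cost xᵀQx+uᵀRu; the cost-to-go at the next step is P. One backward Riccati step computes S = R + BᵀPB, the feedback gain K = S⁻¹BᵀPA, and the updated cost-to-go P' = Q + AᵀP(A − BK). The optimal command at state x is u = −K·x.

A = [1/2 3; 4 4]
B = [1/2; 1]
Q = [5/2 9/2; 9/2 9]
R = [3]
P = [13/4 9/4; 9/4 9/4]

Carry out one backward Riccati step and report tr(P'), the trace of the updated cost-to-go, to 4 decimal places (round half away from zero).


71.9511

BᵀP = [3.8750 3.3750]
S = R + BᵀPB = [3] + [5.3125] = [8.3125]
BᵀPA = [15.4375 25.1250]
K = S⁻¹·BᵀPA = [1.8571 3.0226]
A−BK = [-0.4286 1.4887; 2.1429 0.9774]
AᵀP(A−BK) = [17.1429 25.7143; 25.7143 43.3083]
P' = Q + AᵀP(A−BK) = [19.6429 30.2143; 30.2143 52.3083]
tr(P') = 71.9511


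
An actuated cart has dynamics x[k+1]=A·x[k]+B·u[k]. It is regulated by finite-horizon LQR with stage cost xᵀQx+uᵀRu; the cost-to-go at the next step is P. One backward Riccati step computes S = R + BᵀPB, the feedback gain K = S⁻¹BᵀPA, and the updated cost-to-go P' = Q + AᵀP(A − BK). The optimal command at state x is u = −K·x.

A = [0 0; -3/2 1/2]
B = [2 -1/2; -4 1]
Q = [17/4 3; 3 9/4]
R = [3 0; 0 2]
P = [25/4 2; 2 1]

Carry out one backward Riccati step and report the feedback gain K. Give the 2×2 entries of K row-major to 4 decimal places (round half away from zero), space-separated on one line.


0.0000 0.0000 0.0000 0.0000

BᵀP = [4.5000 0.0000; -1.1250 0.0000]
S = R + BᵀPB = [3 0; 0 2] + [9.0000 -2.2500; -2.2500 0.5625] = [12.0000 -2.2500; -2.2500 2.5625]
BᵀPA = [0.0000 0.0000; 0.0000 0.0000]
K = S⁻¹·BᵀPA = [0.0000 0.0000; 0.0000 0.0000]
A−BK = [0.0000 0.0000; -1.5000 0.5000]
AᵀP(A−BK) = [2.2500 -0.7500; -0.7500 0.2500]
P' = Q + AᵀP(A−BK) = [6.5000 2.2500; 2.2500 2.5000]
tr(P') = 9.0000


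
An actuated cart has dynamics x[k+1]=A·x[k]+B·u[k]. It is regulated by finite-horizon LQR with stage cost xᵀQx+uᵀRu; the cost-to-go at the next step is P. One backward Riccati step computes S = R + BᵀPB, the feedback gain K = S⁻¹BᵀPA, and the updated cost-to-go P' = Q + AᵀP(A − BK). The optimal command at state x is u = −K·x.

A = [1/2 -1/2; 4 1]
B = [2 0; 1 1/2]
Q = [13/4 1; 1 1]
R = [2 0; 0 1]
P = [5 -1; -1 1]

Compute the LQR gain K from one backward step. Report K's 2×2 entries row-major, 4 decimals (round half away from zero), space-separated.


0.0638 -0.2766 1.4255 0.4894

BᵀP = [9.0000 -1.0000; -0.5000 0.5000]
S = R + BᵀPB = [2 0; 0 1] + [17.0000 -0.5000; -0.5000 0.2500] = [19.0000 -0.5000; -0.5000 1.2500]
BᵀPA = [0.5000 -5.5000; 1.7500 0.7500]
K = S⁻¹·BᵀPA = [0.0638 -0.2766; 1.4255 0.4894]
A−BK = [0.3723 0.0532; 3.2234 1.0319]
AᵀP(A−BK) = [10.7234 3.5319; 3.5319 1.3617]
P' = Q + AᵀP(A−BK) = [13.9734 4.5319; 4.5319 2.3617]
tr(P') = 16.3351


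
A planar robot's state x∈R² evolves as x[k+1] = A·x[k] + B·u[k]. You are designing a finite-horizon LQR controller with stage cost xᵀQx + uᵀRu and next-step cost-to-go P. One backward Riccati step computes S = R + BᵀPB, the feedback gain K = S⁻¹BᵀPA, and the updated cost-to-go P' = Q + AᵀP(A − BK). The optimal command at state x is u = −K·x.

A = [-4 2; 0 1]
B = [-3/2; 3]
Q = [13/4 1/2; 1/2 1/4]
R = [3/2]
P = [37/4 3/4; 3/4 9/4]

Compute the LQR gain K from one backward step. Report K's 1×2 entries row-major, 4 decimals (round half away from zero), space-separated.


1.2984 -0.4921

BᵀP = [-11.6250 5.6250]
S = R + BᵀPB = [3/2] + [34.3125] = [35.8125]
BᵀPA = [46.5000 -17.6250]
K = S⁻¹·BᵀPA = [1.2984 -0.4921]
A−BK = [-2.0524 1.2618; -3.8953 2.4764]
AᵀP(A−BK) = [87.6230 -54.1152; -54.1152 33.5759]
P' = Q + AᵀP(A−BK) = [90.8730 -53.6152; -53.6152 33.8259]
tr(P') = 124.6990


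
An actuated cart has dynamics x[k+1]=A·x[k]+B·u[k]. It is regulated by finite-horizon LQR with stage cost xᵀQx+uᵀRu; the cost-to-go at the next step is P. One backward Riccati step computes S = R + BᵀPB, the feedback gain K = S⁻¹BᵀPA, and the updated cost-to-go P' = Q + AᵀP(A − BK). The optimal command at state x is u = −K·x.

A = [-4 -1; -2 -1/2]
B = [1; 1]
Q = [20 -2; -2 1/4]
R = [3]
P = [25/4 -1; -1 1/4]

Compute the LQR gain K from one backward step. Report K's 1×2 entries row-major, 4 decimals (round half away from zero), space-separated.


BᵀP = [5.2500 -0.7500]
S = R + BᵀPB = [3] + [4.5000] = [7.5000]
BᵀPA = [-19.5000 -4.8750]
K = S⁻¹·BᵀPA = [-2.6000 -0.6500]
A−BK = [-1.4000 -0.3500; 0.6000 0.1500]
AᵀP(A−BK) = [34.3000 8.5750; 8.5750 2.1438]
P' = Q + AᵀP(A−BK) = [54.3000 6.5750; 6.5750 2.3938]
tr(P') = 56.6938

-2.6000 -0.6500


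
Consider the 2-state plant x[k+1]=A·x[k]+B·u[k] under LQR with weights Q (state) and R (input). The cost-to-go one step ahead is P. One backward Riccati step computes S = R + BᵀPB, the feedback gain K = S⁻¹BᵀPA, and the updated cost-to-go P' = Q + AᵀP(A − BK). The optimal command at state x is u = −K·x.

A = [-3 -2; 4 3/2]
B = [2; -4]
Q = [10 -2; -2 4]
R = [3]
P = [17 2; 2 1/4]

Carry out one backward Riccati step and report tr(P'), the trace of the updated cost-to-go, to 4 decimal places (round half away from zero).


25.7892

BᵀP = [26.0000 3.0000]
S = R + BᵀPB = [3] + [40.0000] = [43.0000]
BᵀPA = [-66.0000 -47.5000]
K = S⁻¹·BᵀPA = [-1.5349 -1.1047]
A−BK = [0.0698 0.2093; -2.1395 -2.9186]
AᵀP(A−BK) = [7.6977 5.5930; 5.5930 4.0916]
P' = Q + AᵀP(A−BK) = [17.6977 3.5930; 3.5930 8.0916]
tr(P') = 25.7892


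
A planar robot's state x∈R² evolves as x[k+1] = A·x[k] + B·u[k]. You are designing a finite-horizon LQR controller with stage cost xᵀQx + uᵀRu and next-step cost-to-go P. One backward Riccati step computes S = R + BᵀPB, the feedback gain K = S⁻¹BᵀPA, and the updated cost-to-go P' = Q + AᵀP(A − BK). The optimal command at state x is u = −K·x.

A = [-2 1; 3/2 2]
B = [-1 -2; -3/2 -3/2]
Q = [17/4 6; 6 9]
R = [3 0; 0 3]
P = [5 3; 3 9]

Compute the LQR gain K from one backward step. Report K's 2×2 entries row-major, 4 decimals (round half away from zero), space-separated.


BᵀP = [-9.5000 -16.5000; -14.5000 -19.5000]
S = R + BᵀPB = [3 0; 0 3] + [34.2500 43.7500; 43.7500 58.2500] = [37.2500 43.7500; 43.7500 61.2500]
BᵀPA = [-5.7500 -42.5000; -0.2500 -53.5000]
K = S⁻¹·BᵀPA = [-0.9286 -0.7143; 0.6592 -0.3633]
A−BK = [-1.6102 -0.4408; 1.0959 0.3837]
AᵀP(A−BK) = [17.0755 5.3020; 5.3020 3.2082]
P' = Q + AᵀP(A−BK) = [21.3255 11.3020; 11.3020 12.2082]
tr(P') = 33.5337

-0.9286 -0.7143 0.6592 -0.3633


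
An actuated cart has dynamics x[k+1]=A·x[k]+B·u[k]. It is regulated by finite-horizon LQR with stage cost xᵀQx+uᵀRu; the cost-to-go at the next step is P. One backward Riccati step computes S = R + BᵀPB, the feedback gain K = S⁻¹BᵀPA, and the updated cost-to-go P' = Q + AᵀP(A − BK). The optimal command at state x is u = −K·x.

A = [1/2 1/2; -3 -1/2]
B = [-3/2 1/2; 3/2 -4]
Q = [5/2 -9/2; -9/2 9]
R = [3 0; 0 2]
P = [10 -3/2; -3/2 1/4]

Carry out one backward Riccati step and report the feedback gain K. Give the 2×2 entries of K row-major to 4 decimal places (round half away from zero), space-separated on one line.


-0.3059 -0.2015 0.3379 0.1738

BᵀP = [-17.2500 2.6250; 11.0000 -1.7500]
S = R + BᵀPB = [3 0; 0 2] + [29.8125 -19.1250; -19.1250 12.5000] = [32.8125 -19.1250; -19.1250 14.5000]
BᵀPA = [-16.5000 -9.9375; 10.7500 6.3750]
K = S⁻¹·BᵀPA = [-0.3059 -0.2015; 0.3379 0.1738]
A−BK = [-0.1278 0.1108; -1.1896 0.4977]
AᵀP(A−BK) = [0.5701 0.3059; 0.3059 0.2015]
P' = Q + AᵀP(A−BK) = [3.0701 -4.1941; -4.1941 9.2015]
tr(P') = 12.2716


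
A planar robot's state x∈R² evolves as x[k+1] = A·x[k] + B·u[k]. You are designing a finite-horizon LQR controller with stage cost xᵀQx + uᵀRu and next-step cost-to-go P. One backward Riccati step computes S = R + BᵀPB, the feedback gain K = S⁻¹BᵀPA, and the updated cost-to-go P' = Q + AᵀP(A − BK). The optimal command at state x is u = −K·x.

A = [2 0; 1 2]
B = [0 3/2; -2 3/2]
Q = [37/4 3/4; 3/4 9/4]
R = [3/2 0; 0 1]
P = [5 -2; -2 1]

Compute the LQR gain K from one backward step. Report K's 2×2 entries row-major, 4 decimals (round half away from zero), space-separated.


BᵀP = [4.0000 -2.0000; 4.5000 -1.5000]
S = R + BᵀPB = [3/2 0; 0 1] + [4.0000 3.0000; 3.0000 4.5000] = [5.5000 3.0000; 3.0000 5.5000]
BᵀPA = [6.0000 -4.0000; 7.5000 -3.0000]
K = S⁻¹·BᵀPA = [0.4941 -0.6118; 1.0941 -0.2118]
A−BK = [0.3588 0.3176; 0.3471 1.0941]
AᵀP(A−BK) = [1.8294 -0.7412; -0.7412 0.9176]
P' = Q + AᵀP(A−BK) = [11.0794 0.0088; 0.0088 3.1676]
tr(P') = 14.2471

0.4941 -0.6118 1.0941 -0.2118


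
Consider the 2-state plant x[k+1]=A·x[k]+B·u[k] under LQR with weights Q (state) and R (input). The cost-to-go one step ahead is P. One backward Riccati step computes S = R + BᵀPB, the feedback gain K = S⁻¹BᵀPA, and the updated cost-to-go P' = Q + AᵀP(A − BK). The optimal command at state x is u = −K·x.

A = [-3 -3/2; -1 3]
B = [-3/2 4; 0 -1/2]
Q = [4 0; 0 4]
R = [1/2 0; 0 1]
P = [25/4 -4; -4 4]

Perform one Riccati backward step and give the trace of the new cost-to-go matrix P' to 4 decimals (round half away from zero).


20.4072

BᵀP = [-9.3750 6.0000; 27.0000 -18.0000]
S = R + BᵀPB = [1/2 0; 0 1] + [14.0625 -40.5000; -40.5000 117.0000] = [14.5625 -40.5000; -40.5000 118.0000]
BᵀPA = [22.1250 32.0625; -63.0000 -94.5000]
K = S⁻¹·BᵀPA = [0.7584 -0.5616; -0.2736 -0.9936]
A−BK = [-0.7680 1.6320; -1.1368 2.5032]
AᵀP(A−BK) = [2.2336 -4.0464; -4.0464 10.1736]
P' = Q + AᵀP(A−BK) = [6.2336 -4.0464; -4.0464 14.1736]
tr(P') = 20.4072


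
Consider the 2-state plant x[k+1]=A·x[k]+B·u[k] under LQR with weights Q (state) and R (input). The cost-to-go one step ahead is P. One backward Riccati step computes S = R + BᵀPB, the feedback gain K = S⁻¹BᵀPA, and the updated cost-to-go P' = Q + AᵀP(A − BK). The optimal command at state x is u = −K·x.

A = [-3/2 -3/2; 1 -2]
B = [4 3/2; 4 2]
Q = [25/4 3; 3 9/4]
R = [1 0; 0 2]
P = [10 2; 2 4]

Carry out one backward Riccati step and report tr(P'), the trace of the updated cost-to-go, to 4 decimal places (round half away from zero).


19.3207

BᵀP = [48.0000 24.0000; 19.0000 11.0000]
S = R + BᵀPB = [1 0; 0 2] + [288.0000 120.0000; 120.0000 50.5000] = [289.0000 120.0000; 120.0000 52.5000]
BᵀPA = [-48.0000 -120.0000; -17.5000 -50.5000]
K = S⁻¹·BᵀPA = [-0.5437 -0.3107; 0.9094 -0.2518]
A−BK = [-0.6893 0.1204; 1.3560 -0.2537]
AᵀP(A−BK) = [10.3172 -1.8188; -1.8188 0.5036]
P' = Q + AᵀP(A−BK) = [16.5672 1.1812; 1.1812 2.7536]
tr(P') = 19.3207


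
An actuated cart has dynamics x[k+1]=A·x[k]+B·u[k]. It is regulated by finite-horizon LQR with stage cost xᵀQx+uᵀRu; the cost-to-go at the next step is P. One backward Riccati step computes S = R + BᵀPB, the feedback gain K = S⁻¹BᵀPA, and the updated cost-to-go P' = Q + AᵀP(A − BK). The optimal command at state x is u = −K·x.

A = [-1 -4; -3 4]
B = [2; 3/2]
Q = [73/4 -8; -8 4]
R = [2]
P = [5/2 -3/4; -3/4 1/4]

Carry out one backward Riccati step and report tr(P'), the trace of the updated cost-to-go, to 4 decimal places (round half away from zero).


40.8566

BᵀP = [3.8750 -1.1250]
S = R + BᵀPB = [2] + [6.0625] = [8.0625]
BᵀPA = [-0.5000 -20.0000]
K = S⁻¹·BᵀPA = [-0.0620 -2.4806]
A−BK = [-0.8760 0.9612; -2.9070 7.7209]
AᵀP(A−BK) = [0.2190 -0.2403; -0.2403 18.3876]
P' = Q + AᵀP(A−BK) = [18.4690 -8.2403; -8.2403 22.3876]
tr(P') = 40.8566


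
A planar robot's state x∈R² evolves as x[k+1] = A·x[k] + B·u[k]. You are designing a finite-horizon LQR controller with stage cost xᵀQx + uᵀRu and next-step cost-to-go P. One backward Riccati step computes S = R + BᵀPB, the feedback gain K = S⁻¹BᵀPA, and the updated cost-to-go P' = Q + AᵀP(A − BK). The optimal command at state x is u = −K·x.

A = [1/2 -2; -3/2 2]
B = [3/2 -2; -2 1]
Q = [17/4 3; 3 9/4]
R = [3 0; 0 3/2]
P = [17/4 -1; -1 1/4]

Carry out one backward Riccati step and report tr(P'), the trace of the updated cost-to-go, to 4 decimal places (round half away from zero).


BᵀP = [8.3750 -2.0000; -9.5000 2.2500]
S = R + BᵀPB = [3 0; 0 3/2] + [16.5625 -18.7500; -18.7500 21.2500] = [19.5625 -18.7500; -18.7500 22.7500]
BᵀPA = [7.1875 -20.7500; -8.1250 23.5000]
K = S⁻¹·BᵀPA = [0.1195 -0.3363; -0.2586 0.7558]
A−BK = [-0.1966 0.0160; -1.0023 0.5716]
AᵀP(A−BK) = [0.1645 -0.4420; -0.4420 1.2606]
P' = Q + AᵀP(A−BK) = [4.4145 2.5580; 2.5580 3.5106]
tr(P') = 7.9251

7.9251


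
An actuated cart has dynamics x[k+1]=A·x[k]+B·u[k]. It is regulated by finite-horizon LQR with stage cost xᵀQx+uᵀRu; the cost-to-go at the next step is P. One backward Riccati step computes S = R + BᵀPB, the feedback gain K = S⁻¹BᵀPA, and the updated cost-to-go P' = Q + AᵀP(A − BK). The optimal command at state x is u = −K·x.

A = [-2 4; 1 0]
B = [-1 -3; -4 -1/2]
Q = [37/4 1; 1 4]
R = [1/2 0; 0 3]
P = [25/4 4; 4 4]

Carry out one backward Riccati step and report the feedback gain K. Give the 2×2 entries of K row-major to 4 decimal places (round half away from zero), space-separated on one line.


BᵀP = [-22.2500 -20.0000; -20.7500 -14.0000]
S = R + BᵀPB = [1/2 0; 0 3] + [102.2500 76.7500; 76.7500 69.2500] = [102.7500 76.7500; 76.7500 72.2500]
BᵀPA = [24.5000 -89.0000; 27.5000 -83.0000]
K = S⁻¹·BᵀPA = [-0.2221 -0.0391; 0.6166 -1.1072]
A−BK = [-0.3724 0.6392; 0.4199 -0.7102]
AᵀP(A−BK) = [1.4862 -2.5927; -2.5927 4.6180]
P' = Q + AᵀP(A−BK) = [10.7362 -1.5927; -1.5927 8.6180]
tr(P') = 19.3542

-0.2221 -0.0391 0.6166 -1.1072


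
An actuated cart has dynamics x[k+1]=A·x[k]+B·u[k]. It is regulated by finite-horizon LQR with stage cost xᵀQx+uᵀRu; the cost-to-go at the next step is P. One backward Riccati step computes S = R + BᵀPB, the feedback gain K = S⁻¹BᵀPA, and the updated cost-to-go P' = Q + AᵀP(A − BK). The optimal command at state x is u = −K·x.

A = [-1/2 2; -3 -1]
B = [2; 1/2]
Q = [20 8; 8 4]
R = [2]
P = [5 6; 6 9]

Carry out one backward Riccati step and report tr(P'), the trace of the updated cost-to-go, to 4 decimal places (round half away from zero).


BᵀP = [13.0000 16.5000]
S = R + BᵀPB = [2] + [34.2500] = [36.2500]
BᵀPA = [-56.0000 9.5000]
K = S⁻¹·BᵀPA = [-1.5448 0.2621]
A−BK = [2.5897 1.4759; -2.2276 -1.1310]
AᵀP(A−BK) = [13.7397 3.6759; 3.6759 2.5103]
P' = Q + AᵀP(A−BK) = [33.7397 11.6759; 11.6759 6.5103]
tr(P') = 40.2500

40.2500


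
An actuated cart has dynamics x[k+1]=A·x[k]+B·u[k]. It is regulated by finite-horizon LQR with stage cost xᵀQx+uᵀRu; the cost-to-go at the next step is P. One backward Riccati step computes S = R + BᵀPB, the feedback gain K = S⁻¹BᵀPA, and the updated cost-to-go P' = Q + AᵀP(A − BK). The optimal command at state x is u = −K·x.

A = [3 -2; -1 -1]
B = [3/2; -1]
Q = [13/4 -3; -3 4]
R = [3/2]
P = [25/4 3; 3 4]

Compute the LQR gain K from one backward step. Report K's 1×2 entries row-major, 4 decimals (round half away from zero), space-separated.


1.7633 -1.2544

BᵀP = [6.3750 0.5000]
S = R + BᵀPB = [3/2] + [9.0625] = [10.5625]
BᵀPA = [18.6250 -13.2500]
K = S⁻¹·BᵀPA = [1.7633 -1.2544]
A−BK = [0.3550 -0.1183; 0.7633 -2.2544]
AᵀP(A−BK) = [9.4083 -13.1361; -13.1361 24.3787]
P' = Q + AᵀP(A−BK) = [12.6583 -16.1361; -16.1361 28.3787]
tr(P') = 41.0370


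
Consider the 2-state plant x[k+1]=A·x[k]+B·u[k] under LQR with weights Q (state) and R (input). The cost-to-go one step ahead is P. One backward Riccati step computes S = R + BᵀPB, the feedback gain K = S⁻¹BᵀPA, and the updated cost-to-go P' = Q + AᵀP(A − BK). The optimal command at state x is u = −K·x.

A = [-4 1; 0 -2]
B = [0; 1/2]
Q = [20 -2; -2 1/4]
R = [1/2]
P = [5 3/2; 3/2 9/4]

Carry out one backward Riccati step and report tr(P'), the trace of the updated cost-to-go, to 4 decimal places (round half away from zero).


97.6618

BᵀP = [0.7500 1.1250]
S = R + BᵀPB = [1/2] + [0.5625] = [1.0625]
BᵀPA = [-3.0000 -1.5000]
K = S⁻¹·BᵀPA = [-2.8235 -1.4118]
A−BK = [-4.0000 1.0000; 1.4118 -1.2941]
AᵀP(A−BK) = [71.5294 -12.2353; -12.2353 5.8824]
P' = Q + AᵀP(A−BK) = [91.5294 -14.2353; -14.2353 6.1324]
tr(P') = 97.6618


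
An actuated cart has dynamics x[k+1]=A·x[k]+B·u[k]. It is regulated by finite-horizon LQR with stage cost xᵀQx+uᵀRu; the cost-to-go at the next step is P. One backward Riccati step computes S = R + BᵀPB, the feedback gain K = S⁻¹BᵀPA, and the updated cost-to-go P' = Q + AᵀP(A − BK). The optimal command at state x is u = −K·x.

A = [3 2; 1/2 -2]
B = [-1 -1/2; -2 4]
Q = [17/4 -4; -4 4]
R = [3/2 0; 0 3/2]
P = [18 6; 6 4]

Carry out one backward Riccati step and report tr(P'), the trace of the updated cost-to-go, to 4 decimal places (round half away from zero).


22.2880

BᵀP = [-30.0000 -14.0000; 15.0000 13.0000]
S = R + BᵀPB = [3/2 0; 0 3/2] + [58.0000 -41.0000; -41.0000 44.5000] = [59.5000 -41.0000; -41.0000 46.0000]
BᵀPA = [-97.0000 -32.0000; 51.5000 4.0000]
K = S⁻¹·BᵀPA = [-2.2259 -1.2386; -0.8643 -1.0170]
A−BK = [0.3420 0.2528; -0.4943 -0.4091]
AᵀP(A−BK) = [9.6062 6.2301; 6.2301 4.4318]
P' = Q + AᵀP(A−BK) = [13.8562 2.2301; 2.2301 8.4318]
tr(P') = 22.2880


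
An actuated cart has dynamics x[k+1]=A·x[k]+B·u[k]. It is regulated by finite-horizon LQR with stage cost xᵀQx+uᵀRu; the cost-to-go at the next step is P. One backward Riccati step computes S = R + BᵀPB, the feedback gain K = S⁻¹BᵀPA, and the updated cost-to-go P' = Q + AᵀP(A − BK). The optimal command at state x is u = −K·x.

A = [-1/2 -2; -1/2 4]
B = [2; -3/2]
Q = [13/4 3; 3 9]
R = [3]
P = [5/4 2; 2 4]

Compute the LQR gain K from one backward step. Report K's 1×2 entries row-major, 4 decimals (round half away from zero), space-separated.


0.2500 -1.4000

BᵀP = [-0.5000 -2.0000]
S = R + BᵀPB = [3] + [2.0000] = [5.0000]
BᵀPA = [1.2500 -7.0000]
K = S⁻¹·BᵀPA = [0.2500 -1.4000]
A−BK = [-1.0000 0.8000; -0.1250 1.9000]
AᵀP(A−BK) = [2.0000 -7.0000; -7.0000 27.2000]
P' = Q + AᵀP(A−BK) = [5.2500 -4.0000; -4.0000 36.2000]
tr(P') = 41.4500


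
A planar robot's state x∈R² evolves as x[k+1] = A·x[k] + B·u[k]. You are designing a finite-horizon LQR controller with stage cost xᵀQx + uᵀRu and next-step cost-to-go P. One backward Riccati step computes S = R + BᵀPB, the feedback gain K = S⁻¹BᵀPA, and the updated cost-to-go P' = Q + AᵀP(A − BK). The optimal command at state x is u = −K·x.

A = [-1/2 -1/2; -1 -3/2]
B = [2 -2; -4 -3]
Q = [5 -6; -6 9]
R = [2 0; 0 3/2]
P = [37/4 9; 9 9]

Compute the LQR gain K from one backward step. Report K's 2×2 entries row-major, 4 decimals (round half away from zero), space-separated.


0.0587 0.1060 0.2748 0.3552

BᵀP = [-17.5000 -18.0000; -45.5000 -45.0000]
S = R + BᵀPB = [2 0; 0 3/2] + [37.0000 89.0000; 89.0000 226.0000] = [39.0000 89.0000; 89.0000 227.5000]
BᵀPA = [26.7500 35.7500; 67.7500 90.2500]
K = S⁻¹·BᵀPA = [0.0587 0.1060; 0.2748 0.3552]
A−BK = [-0.0678 -0.0016; 0.0594 -0.0102]
AᵀP(A−BK) = [0.1220 0.1598; 0.1598 0.2130]
P' = Q + AᵀP(A−BK) = [5.1220 -5.8402; -5.8402 9.2130]
tr(P') = 14.3350


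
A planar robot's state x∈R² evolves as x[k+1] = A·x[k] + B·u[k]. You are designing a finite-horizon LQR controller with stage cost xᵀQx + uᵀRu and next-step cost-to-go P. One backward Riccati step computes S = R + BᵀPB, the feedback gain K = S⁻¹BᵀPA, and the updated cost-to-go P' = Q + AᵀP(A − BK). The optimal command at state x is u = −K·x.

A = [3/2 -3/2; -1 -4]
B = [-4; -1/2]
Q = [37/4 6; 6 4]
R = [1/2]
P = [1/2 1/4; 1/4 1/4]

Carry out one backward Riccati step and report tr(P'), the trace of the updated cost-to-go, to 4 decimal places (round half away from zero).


BᵀP = [-2.1250 -1.1250]
S = R + BᵀPB = [1/2] + [9.0625] = [9.5625]
BᵀPA = [-2.0625 7.6875]
K = S⁻¹·BᵀPA = [-0.2157 0.8039]
A−BK = [0.6373 1.7157; -1.1078 -3.5980]
AᵀP(A−BK) = [0.1801 0.4081; 0.4081 1.9449]
P' = Q + AᵀP(A−BK) = [9.4301 6.4081; 6.4081 5.9449]
tr(P') = 15.3750

15.3750


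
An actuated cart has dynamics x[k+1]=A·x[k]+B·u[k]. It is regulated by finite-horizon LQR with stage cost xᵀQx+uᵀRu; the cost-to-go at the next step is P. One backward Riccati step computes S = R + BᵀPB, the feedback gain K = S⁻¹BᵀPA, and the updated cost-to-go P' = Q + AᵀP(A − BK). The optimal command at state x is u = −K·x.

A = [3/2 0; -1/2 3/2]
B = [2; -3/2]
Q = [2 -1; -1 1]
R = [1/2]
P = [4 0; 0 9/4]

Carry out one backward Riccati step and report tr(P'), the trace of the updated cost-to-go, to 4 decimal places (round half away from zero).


7.7478

BᵀP = [8.0000 -3.3750]
S = R + BᵀPB = [1/2] + [21.0625] = [21.5625]
BᵀPA = [13.6875 -5.0625]
K = S⁻¹·BᵀPA = [0.6348 -0.2348]
A−BK = [0.2304 0.4696; 0.4522 1.1478]
AᵀP(A−BK) = [0.8739 1.5261; 1.5261 3.8739]
P' = Q + AᵀP(A−BK) = [2.8739 0.5261; 0.5261 4.8739]
tr(P') = 7.7478


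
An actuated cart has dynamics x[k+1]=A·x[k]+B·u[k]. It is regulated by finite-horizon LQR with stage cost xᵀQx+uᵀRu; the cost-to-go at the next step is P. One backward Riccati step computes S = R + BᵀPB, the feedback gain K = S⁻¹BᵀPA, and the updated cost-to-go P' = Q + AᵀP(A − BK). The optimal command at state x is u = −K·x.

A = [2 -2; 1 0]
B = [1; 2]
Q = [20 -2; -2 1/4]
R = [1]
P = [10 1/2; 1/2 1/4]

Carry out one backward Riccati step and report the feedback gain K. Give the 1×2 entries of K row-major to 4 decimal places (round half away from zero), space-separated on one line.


BᵀP = [11.0000 1.0000]
S = R + BᵀPB = [1] + [13.0000] = [14.0000]
BᵀPA = [23.0000 -22.0000]
K = S⁻¹·BᵀPA = [1.6429 -1.5714]
A−BK = [0.3571 -0.4286; -2.2857 3.1429]
AᵀP(A−BK) = [4.4643 -4.8571; -4.8571 5.4286]
P' = Q + AᵀP(A−BK) = [24.4643 -6.8571; -6.8571 5.6786]
tr(P') = 30.1429

1.6429 -1.5714


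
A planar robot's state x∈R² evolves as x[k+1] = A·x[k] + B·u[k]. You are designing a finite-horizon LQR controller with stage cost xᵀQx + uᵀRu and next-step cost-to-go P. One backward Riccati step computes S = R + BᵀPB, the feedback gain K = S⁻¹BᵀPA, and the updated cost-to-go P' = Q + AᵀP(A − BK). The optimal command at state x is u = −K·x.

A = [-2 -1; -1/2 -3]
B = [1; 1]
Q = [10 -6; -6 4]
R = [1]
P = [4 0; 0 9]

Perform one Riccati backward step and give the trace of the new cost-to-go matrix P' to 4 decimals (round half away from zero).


37.4464

BᵀP = [4.0000 9.0000]
S = R + BᵀPB = [1] + [13.0000] = [14.0000]
BᵀPA = [-12.5000 -31.0000]
K = S⁻¹·BᵀPA = [-0.8929 -2.2143]
A−BK = [-1.1071 1.2143; 0.3929 -0.7857]
AᵀP(A−BK) = [7.0893 -6.1786; -6.1786 16.3571]
P' = Q + AᵀP(A−BK) = [17.0893 -12.1786; -12.1786 20.3571]
tr(P') = 37.4464


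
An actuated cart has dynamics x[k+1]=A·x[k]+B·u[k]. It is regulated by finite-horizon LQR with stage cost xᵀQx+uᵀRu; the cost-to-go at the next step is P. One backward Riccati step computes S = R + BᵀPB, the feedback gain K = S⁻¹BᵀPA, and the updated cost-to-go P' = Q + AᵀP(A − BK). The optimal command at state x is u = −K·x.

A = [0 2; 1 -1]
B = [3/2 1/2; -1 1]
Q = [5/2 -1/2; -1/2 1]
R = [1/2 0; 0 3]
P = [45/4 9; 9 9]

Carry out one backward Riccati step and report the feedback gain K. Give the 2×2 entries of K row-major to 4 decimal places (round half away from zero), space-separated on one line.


-0.0588 1.1755 0.5878 0.2449

BᵀP = [7.8750 4.5000; 14.6250 13.5000]
S = R + BᵀPB = [1/2 0; 0 3] + [7.3125 8.4375; 8.4375 20.8125] = [7.8125 8.4375; 8.4375 23.8125]
BᵀPA = [4.5000 11.2500; 13.5000 15.7500]
K = S⁻¹·BᵀPA = [-0.0588 1.1755; 0.5878 0.2449]
A−BK = [-0.2057 0.1143; 0.3535 -0.0694]
AᵀP(A−BK) = [1.3298 0.4041; 0.4041 0.9184]
P' = Q + AᵀP(A−BK) = [3.8298 -0.0959; -0.0959 1.9184]
tr(P') = 5.7482
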